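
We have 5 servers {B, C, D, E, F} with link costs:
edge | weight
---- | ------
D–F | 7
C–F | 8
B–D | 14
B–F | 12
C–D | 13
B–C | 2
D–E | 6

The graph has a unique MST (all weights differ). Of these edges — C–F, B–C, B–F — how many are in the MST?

2

Kruskal's algorithm — process edges by increasing weight (ties by edge label):
B–C (2): add — endpoints in different components.
D–E (6): add — endpoints in different components.
D–F (7): add — endpoints in different components.
C–F (8): add — endpoints in different components.
MST edge set: {B–C, D–E, D–F, C–F}.
Of the listed edges, {C–F, B–C} are in the MST → 2.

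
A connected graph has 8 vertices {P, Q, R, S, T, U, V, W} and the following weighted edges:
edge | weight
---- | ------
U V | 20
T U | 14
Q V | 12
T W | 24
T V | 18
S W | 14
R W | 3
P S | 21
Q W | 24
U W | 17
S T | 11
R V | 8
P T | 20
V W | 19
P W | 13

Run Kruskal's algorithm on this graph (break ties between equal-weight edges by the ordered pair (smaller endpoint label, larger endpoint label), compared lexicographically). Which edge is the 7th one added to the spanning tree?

T-U

Kruskal's algorithm — process edges by increasing weight (ties by edge label):
R W (3): add — endpoints in different components.
R V (8): add — endpoints in different components.
S T (11): add — endpoints in different components.
Q V (12): add — endpoints in different components.
P W (13): add — endpoints in different components.
S W (14): add — endpoints in different components.
T U (14): add — endpoints in different components.
The 7th edge added is T U.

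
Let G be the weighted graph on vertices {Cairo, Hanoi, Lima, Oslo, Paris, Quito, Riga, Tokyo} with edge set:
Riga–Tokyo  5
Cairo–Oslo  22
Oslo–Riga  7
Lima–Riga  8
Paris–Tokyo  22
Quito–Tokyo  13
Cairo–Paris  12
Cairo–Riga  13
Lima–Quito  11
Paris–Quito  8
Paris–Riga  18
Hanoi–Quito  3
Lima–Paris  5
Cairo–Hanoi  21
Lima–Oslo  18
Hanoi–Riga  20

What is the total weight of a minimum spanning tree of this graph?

Sort edges by weight, then run Kruskal:
Hanoi–Quito (3): add — endpoints in different components.
Lima–Paris (5): add — endpoints in different components.
Riga–Tokyo (5): add — endpoints in different components.
Oslo–Riga (7): add — endpoints in different components.
Lima–Riga (8): add — endpoints in different components.
Paris–Quito (8): add — endpoints in different components.
Lima–Quito (11): skip — Quito and Lima already connected.
Cairo–Paris (12): add — endpoints in different components.
MST edges: Hanoi–Quito, Lima–Paris, Riga–Tokyo, Oslo–Riga, Lima–Riga, Paris–Quito, Cairo–Paris; total weight 3+5+5+7+8+8+12 = 48.

48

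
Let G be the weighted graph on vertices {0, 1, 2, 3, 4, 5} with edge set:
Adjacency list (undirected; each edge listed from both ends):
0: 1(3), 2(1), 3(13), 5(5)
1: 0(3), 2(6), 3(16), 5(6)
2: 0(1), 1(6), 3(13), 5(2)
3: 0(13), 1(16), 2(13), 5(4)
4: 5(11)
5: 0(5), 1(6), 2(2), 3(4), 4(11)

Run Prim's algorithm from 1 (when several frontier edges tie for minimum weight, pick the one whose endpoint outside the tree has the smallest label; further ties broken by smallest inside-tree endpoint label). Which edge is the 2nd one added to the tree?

Grow the tree from 1 using Prim:
Step 1: frontier [0—1 3, 1—2 6, 1—5 6, 1—3 16] → take 0—1 (3); add 0.
Step 2: frontier [0—2 1, 0—5 5, 0—3 13, 1—2 6, 1—5 6, 1—3 16] → take 0—2 (1); add 2.
Step 3: frontier [0—5 5, 0—3 13, 1—5 6, 1—3 16, 2—5 2, 2—3 13] → take 2—5 (2); add 5.
Step 4: frontier [0—3 13, 1—3 16, 2—3 13, 3—5 4, 4—5 11] → take 3—5 (4); add 3.
Step 5: frontier [4—5 11] → take 4—5 (11); add 4.
The 2nd edge added is 0—2.

0-2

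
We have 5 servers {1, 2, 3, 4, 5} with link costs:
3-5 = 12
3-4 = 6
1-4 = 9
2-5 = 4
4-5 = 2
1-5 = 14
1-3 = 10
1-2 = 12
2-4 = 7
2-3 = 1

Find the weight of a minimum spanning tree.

Prim's algorithm from 5:
Step 1: cheapest edge leaving the tree is 4-5 (2); add 4.
Step 2: cheapest edge leaving the tree is 2-5 (4); add 2.
Step 3: cheapest edge leaving the tree is 2-3 (1); add 3.
Step 4: cheapest edge leaving the tree is 1-4 (9); add 1.
MST edges: 4-5, 2-5, 2-3, 1-4; total weight 2+4+1+9 = 16.

16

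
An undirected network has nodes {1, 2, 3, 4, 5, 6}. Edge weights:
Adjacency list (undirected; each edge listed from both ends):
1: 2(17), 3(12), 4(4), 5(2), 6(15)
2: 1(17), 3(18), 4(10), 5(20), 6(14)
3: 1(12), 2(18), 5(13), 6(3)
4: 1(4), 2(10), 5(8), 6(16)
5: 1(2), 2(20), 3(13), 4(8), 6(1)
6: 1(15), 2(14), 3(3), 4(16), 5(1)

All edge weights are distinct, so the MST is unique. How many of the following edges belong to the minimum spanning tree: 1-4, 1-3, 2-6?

Sort edges by weight, then run Kruskal:
5-6 (1): add. Components now {1} {2} {3} {4} {5,6}
1-5 (2): add. Components now {1,5,6} {2} {3} {4}
3-6 (3): add. Components now {1,3,5,6} {2} {4}
1-4 (4): add. Components now {1,3,4,5,6} {2}
4-5 (8): skip — 4 and 5 already connected.
2-4 (10): add. Components now {1,2,3,4,5,6}
MST edge set: {5-6, 1-5, 3-6, 1-4, 2-4}.
Of the listed edges, {1-4} are in the MST → 1.

1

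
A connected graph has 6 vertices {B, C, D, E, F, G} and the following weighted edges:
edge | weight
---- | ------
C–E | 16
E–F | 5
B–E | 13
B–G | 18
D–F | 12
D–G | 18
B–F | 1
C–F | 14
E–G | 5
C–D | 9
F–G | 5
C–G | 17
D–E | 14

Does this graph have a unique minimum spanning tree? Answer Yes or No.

Sort edges by weight, then run Kruskal:
B–F (1): add — endpoints in different components.
E–F (5): add — endpoints in different components.
E–G (5): add — endpoints in different components.
F–G (5): skip — F and G already connected.
C–D (9): add — endpoints in different components.
D–F (12): add — endpoints in different components.
Non-tree edge F–G has weight 5, equal to the heaviest edge on its tree cycle — swapping gives another MST of the same weight. Not unique.

No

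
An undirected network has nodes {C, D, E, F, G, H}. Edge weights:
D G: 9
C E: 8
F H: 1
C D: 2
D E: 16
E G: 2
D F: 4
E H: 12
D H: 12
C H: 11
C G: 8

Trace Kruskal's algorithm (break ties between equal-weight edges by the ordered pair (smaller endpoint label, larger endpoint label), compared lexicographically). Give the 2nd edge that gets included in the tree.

Kruskal's algorithm — process edges by increasing weight (ties by edge label):
F H (1): add. Components now {C} {D} {E} {F,H} {G}
C D (2): add. Components now {C,D} {E} {F,H} {G}
E G (2): add. Components now {C,D} {E,G} {F,H}
D F (4): add. Components now {C,D,F,H} {E,G}
C E (8): add. Components now {C,D,E,F,G,H}
The 2nd edge added is C D.

C-D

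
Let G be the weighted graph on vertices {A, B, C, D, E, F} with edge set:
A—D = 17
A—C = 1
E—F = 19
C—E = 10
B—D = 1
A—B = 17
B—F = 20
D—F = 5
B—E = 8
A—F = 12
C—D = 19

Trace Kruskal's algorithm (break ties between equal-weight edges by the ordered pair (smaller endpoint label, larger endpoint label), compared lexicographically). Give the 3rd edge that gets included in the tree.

D-F

Kruskal: consider edges lightest-first.
A—C (1): add. Components now {A,C} {B} {D} {E} {F}
B—D (1): add. Components now {A,C} {B,D} {E} {F}
D—F (5): add. Components now {A,C} {B,D,F} {E}
B—E (8): add. Components now {A,C} {B,D,E,F}
C—E (10): add. Components now {A,B,C,D,E,F}
The 3rd edge added is D—F.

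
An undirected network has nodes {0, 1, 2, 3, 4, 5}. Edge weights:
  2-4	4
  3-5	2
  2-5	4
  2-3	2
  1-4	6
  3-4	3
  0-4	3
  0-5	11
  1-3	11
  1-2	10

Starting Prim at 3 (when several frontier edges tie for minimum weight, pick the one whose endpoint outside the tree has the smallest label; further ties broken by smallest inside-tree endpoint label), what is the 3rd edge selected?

3-4

Grow the tree from 3 using Prim:
Step 1: frontier [2-3 2, 3-5 2, 3-4 3, 1-3 11] → take 2-3 (2); add 2.
Step 2: frontier [2-4 4, 2-5 4, 1-2 10, 3-5 2, 3-4 3, 1-3 11] → take 3-5 (2); add 5.
Step 3: frontier [2-4 4, 1-2 10, 3-4 3, 1-3 11, 0-5 11] → take 3-4 (3); add 4.
Step 4: frontier [1-2 10, 1-3 11, 0-4 3, 1-4 6, 0-5 11] → take 0-4 (3); add 0.
Step 5: frontier [1-2 10, 1-3 11, 1-4 6] → take 1-4 (6); add 1.
The 3rd edge added is 3-4.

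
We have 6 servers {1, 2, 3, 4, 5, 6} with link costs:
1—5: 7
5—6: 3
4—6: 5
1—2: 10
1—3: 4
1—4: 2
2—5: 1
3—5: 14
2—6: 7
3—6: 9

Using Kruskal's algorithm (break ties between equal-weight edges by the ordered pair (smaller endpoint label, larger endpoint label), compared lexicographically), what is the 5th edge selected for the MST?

4-6

Kruskal: consider edges lightest-first.
2—5 (1): add. Components now {1} {2,5} {3} {4} {6}
1—4 (2): add. Components now {1,4} {2,5} {3} {6}
5—6 (3): add. Components now {1,4} {2,5,6} {3}
1—3 (4): add. Components now {1,3,4} {2,5,6}
4—6 (5): add. Components now {1,2,3,4,5,6}
The 5th edge added is 4—6.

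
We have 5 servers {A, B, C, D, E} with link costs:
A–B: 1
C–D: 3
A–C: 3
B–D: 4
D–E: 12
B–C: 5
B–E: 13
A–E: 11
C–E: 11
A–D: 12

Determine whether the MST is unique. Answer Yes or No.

No

Kruskal's algorithm — process edges by increasing weight (ties by edge label):
A–B (1): add. Components now {A,B} {C} {D} {E}
A–C (3): add. Components now {A,B,C} {D} {E}
C–D (3): add. Components now {A,B,C,D} {E}
B–D (4): skip — B and D already connected.
B–C (5): skip — B and C already connected.
A–E (11): add. Components now {A,B,C,D,E}
Non-tree edge C–E has weight 11, equal to the heaviest edge on its tree cycle — swapping gives another MST of the same weight. Not unique.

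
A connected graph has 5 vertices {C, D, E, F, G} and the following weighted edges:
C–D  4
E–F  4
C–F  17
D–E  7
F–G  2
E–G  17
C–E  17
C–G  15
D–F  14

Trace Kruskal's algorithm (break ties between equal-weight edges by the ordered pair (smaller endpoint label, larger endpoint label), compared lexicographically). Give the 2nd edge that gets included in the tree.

C-D

Sort edges by weight, then run Kruskal:
F–G (2): add — endpoints in different components.
C–D (4): add — endpoints in different components.
E–F (4): add — endpoints in different components.
D–E (7): add — endpoints in different components.
The 2nd edge added is C–D.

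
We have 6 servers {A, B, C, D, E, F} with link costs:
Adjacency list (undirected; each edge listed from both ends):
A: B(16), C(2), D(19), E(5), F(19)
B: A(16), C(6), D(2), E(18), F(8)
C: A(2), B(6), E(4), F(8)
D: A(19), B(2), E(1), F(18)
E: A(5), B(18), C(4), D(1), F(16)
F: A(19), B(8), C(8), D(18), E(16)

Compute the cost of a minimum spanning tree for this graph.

17

Prim, starting at E.
Step 1: cheapest edge leaving the tree is D—E (1); add D.
Step 2: cheapest edge leaving the tree is B—D (2); add B.
Step 3: cheapest edge leaving the tree is C—E (4); add C.
Step 4: cheapest edge leaving the tree is A—C (2); add A.
Step 5: cheapest edge leaving the tree is B—F (8); add F.
MST edges: D—E, B—D, C—E, A—C, B—F; total weight 1+2+4+2+8 = 17.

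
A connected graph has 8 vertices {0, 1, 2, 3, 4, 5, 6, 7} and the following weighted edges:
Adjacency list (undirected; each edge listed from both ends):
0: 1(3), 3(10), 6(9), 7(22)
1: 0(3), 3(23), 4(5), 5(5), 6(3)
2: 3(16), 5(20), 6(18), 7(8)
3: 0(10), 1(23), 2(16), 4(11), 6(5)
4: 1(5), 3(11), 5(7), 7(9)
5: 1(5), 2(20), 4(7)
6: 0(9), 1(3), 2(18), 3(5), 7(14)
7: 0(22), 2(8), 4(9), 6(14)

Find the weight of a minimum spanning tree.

38

Prim, starting at 6.
Step 1: cheapest edge leaving the tree is 1—6 (3); add 1.
Step 2: cheapest edge leaving the tree is 0—1 (3); add 0.
Step 3: cheapest edge leaving the tree is 3—6 (5); add 3.
Step 4: cheapest edge leaving the tree is 1—4 (5); add 4.
Step 5: cheapest edge leaving the tree is 1—5 (5); add 5.
Step 6: cheapest edge leaving the tree is 4—7 (9); add 7.
Step 7: cheapest edge leaving the tree is 2—7 (8); add 2.
MST edges: 1—6, 0—1, 3—6, 1—4, 1—5, 4—7, 2—7; total weight 3+3+5+5+5+9+8 = 38.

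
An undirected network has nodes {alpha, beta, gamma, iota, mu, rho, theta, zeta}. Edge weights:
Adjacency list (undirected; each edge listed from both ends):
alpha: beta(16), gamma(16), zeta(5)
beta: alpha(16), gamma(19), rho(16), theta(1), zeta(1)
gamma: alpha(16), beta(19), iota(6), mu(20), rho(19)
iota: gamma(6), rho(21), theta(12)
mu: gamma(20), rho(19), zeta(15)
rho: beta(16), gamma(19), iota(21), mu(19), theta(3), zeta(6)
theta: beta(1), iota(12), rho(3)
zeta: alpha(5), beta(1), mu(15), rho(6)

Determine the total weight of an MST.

43

Prim's algorithm from gamma:
Step 1: cheapest edge leaving the tree is gamma–iota (6); add iota.
Step 2: cheapest edge leaving the tree is iota–theta (12); add theta.
Step 3: cheapest edge leaving the tree is beta–theta (1); add beta.
Step 4: cheapest edge leaving the tree is beta–zeta (1); add zeta.
Step 5: cheapest edge leaving the tree is rho–theta (3); add rho.
Step 6: cheapest edge leaving the tree is alpha–zeta (5); add alpha.
Step 7: cheapest edge leaving the tree is mu–zeta (15); add mu.
MST edges: gamma–iota, iota–theta, beta–theta, beta–zeta, rho–theta, alpha–zeta, mu–zeta; total weight 6+12+1+1+3+5+15 = 43.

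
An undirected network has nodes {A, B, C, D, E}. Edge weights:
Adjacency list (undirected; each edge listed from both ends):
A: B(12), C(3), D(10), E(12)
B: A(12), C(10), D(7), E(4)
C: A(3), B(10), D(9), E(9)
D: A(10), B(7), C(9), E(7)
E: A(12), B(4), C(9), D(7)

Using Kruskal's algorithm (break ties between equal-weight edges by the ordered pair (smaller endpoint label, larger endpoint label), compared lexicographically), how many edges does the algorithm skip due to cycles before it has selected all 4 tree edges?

Sort edges by weight, then run Kruskal:
A–C (3): add. Components now {A,C} {B} {D} {E}
B–E (4): add. Components now {A,C} {B,E} {D}
B–D (7): add. Components now {A,C} {B,D,E}
D–E (7): skip — D and E already connected.
C–D (9): add. Components now {A,B,C,D,E}
Edges rejected before the tree was complete: 1.

1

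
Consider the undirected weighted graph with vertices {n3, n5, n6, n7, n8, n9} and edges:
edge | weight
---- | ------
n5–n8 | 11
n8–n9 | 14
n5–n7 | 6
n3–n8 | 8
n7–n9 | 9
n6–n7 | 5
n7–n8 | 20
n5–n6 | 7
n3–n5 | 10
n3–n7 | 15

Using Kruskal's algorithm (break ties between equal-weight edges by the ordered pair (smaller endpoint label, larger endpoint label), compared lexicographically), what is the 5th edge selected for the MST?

n3-n5

Kruskal: consider edges lightest-first.
n6–n7 (5): add — endpoints in different components.
n5–n7 (6): add — endpoints in different components.
n5–n6 (7): skip — n6 and n5 already connected.
n3–n8 (8): add — endpoints in different components.
n7–n9 (9): add — endpoints in different components.
n3–n5 (10): add — endpoints in different components.
The 5th edge added is n3–n5.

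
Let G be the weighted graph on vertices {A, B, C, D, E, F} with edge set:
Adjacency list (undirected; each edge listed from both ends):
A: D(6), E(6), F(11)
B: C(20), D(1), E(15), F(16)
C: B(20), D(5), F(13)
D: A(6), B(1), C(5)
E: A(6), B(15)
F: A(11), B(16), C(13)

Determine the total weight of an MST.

Kruskal's algorithm — process edges by increasing weight (ties by edge label):
B—D (1): add — endpoints in different components.
C—D (5): add — endpoints in different components.
A—D (6): add — endpoints in different components.
A—E (6): add — endpoints in different components.
A—F (11): add — endpoints in different components.
MST edges: B—D, C—D, A—D, A—E, A—F; total weight 1+5+6+6+11 = 29.

29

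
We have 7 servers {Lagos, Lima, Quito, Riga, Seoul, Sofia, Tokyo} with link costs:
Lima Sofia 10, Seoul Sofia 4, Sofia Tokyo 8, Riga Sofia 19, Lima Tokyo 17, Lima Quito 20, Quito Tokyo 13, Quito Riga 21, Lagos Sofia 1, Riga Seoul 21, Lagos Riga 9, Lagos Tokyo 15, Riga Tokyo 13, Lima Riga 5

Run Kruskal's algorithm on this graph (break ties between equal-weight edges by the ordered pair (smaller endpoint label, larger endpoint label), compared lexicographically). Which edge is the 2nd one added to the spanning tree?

Seoul-Sofia

Kruskal: consider edges lightest-first.
Lagos Sofia (1): add — endpoints in different components.
Seoul Sofia (4): add — endpoints in different components.
Lima Riga (5): add — endpoints in different components.
Sofia Tokyo (8): add — endpoints in different components.
Lagos Riga (9): add — endpoints in different components.
Lima Sofia (10): skip — Sofia and Lima already connected.
Quito Tokyo (13): add — endpoints in different components.
The 2nd edge added is Seoul Sofia.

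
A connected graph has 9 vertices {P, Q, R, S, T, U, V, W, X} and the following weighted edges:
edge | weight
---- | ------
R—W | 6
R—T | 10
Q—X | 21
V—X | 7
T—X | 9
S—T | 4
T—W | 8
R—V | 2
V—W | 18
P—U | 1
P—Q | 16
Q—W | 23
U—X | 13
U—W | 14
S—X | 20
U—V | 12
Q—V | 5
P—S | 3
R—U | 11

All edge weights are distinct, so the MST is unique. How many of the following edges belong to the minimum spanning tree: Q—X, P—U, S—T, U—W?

Sort edges by weight, then run Kruskal:
P—U (1): add — endpoints in different components.
R—V (2): add — endpoints in different components.
P—S (3): add — endpoints in different components.
S—T (4): add — endpoints in different components.
Q—V (5): add — endpoints in different components.
R—W (6): add — endpoints in different components.
V—X (7): add — endpoints in different components.
T—W (8): add — endpoints in different components.
MST edge set: {P—U, R—V, P—S, S—T, Q—V, R—W, V—X, T—W}.
Of the listed edges, {P—U, S—T} are in the MST → 2.

2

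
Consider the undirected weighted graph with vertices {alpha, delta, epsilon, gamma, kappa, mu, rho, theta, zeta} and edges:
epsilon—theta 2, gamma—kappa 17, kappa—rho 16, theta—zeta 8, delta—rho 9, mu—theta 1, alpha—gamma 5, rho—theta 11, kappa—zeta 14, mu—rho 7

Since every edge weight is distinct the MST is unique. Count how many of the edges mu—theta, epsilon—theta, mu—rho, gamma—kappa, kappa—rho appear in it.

4

Kruskal's algorithm — process edges by increasing weight (ties by edge label):
mu—theta (1): add — endpoints in different components.
epsilon—theta (2): add — endpoints in different components.
alpha—gamma (5): add — endpoints in different components.
mu—rho (7): add — endpoints in different components.
theta—zeta (8): add — endpoints in different components.
delta—rho (9): add — endpoints in different components.
rho—theta (11): skip — rho and theta already connected.
kappa—zeta (14): add — endpoints in different components.
kappa—rho (16): skip — kappa and rho already connected.
gamma—kappa (17): add — endpoints in different components.
MST edge set: {mu—theta, epsilon—theta, alpha—gamma, mu—rho, theta—zeta, delta—rho, kappa—zeta, gamma—kappa}.
Of the listed edges, {mu—theta, epsilon—theta, mu—rho, gamma—kappa} are in the MST → 4.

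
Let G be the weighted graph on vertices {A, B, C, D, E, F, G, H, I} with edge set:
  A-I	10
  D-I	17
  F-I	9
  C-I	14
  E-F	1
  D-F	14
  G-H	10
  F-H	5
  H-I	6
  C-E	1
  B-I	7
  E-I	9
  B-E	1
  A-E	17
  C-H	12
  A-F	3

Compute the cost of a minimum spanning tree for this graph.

Prim, starting at E.
Step 1: cheapest edge leaving the tree is B-E (1); add B.
Step 2: cheapest edge leaving the tree is C-E (1); add C.
Step 3: cheapest edge leaving the tree is E-F (1); add F.
Step 4: cheapest edge leaving the tree is A-F (3); add A.
Step 5: cheapest edge leaving the tree is F-H (5); add H.
Step 6: cheapest edge leaving the tree is H-I (6); add I.
Step 7: cheapest edge leaving the tree is G-H (10); add G.
Step 8: cheapest edge leaving the tree is D-F (14); add D.
MST edges: B-E, C-E, E-F, A-F, F-H, H-I, G-H, D-F; total weight 1+1+1+3+5+6+10+14 = 41.

41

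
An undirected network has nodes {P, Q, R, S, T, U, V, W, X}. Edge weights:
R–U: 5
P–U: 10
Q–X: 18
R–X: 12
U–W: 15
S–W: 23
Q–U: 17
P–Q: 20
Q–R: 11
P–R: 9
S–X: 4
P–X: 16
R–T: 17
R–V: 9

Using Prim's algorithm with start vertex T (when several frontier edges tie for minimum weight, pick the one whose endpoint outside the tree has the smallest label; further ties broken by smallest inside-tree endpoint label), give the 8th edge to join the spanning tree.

U-W

Grow the tree from T using Prim:
Step 1: cheapest edge leaving the tree is R–T (17); add R.
Step 2: cheapest edge leaving the tree is R–U (5); add U.
Step 3: cheapest edge leaving the tree is P–R (9); add P.
Step 4: cheapest edge leaving the tree is R–V (9); add V.
Step 5: cheapest edge leaving the tree is Q–R (11); add Q.
Step 6: cheapest edge leaving the tree is R–X (12); add X.
Step 7: cheapest edge leaving the tree is S–X (4); add S.
Step 8: cheapest edge leaving the tree is U–W (15); add W.
The 8th edge added is U–W.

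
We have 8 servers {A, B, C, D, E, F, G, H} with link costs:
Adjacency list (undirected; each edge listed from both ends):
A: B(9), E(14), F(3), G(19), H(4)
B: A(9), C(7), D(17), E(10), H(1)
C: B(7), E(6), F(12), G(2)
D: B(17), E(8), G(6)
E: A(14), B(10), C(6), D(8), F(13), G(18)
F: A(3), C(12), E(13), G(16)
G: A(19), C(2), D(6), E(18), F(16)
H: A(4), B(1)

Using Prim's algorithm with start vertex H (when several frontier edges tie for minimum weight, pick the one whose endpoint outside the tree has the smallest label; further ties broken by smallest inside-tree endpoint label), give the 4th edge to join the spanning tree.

B-C

Grow the tree from H using Prim:
Step 1: cheapest edge leaving the tree is B-H (1); add B.
Step 2: cheapest edge leaving the tree is A-H (4); add A.
Step 3: cheapest edge leaving the tree is A-F (3); add F.
Step 4: cheapest edge leaving the tree is B-C (7); add C.
Step 5: cheapest edge leaving the tree is C-G (2); add G.
Step 6: cheapest edge leaving the tree is D-G (6); add D.
Step 7: cheapest edge leaving the tree is C-E (6); add E.
The 4th edge added is B-C.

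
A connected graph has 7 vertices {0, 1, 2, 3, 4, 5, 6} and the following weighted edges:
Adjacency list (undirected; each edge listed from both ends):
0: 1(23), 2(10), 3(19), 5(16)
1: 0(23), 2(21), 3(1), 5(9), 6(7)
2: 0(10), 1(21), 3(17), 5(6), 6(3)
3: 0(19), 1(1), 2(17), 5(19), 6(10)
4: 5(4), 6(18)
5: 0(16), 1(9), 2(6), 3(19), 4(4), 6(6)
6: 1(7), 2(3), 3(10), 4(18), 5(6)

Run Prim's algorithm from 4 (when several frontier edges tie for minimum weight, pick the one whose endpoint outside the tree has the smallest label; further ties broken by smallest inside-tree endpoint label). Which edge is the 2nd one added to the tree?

2-5

Grow the tree from 4 using Prim:
Step 1: cheapest edge leaving the tree is 4-5 (4); add 5.
Step 2: cheapest edge leaving the tree is 2-5 (6); add 2.
Step 3: cheapest edge leaving the tree is 2-6 (3); add 6.
Step 4: cheapest edge leaving the tree is 1-6 (7); add 1.
Step 5: cheapest edge leaving the tree is 1-3 (1); add 3.
Step 6: cheapest edge leaving the tree is 0-2 (10); add 0.
The 2nd edge added is 2-5.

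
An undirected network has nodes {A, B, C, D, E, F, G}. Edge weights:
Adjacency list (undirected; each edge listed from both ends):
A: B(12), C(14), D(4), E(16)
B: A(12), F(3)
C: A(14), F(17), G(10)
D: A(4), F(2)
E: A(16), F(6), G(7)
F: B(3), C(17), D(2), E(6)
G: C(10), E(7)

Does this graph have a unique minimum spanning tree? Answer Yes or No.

Yes

Kruskal's algorithm — process edges by increasing weight (ties by edge label):
D—F (2): add — endpoints in different components.
B—F (3): add — endpoints in different components.
A—D (4): add — endpoints in different components.
E—F (6): add — endpoints in different components.
E—G (7): add — endpoints in different components.
C—G (10): add — endpoints in different components.
Every non-tree edge has weight strictly greater than the heaviest edge on the tree path between its endpoints, so the MST is unique.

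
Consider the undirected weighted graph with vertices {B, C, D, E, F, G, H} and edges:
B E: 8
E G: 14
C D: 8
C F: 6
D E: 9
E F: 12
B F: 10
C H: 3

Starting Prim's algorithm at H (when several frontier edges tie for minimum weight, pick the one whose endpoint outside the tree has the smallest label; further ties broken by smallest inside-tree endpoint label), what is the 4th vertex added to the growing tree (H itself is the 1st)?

D

Prim's algorithm from H:
Step 1: frontier [C H 3] → take C H (3); add C.
Step 2: frontier [C F 6, C D 8] → take C F (6); add F.
Step 3: frontier [C D 8, B F 10, E F 12] → take C D (8); add D.
Step 4: frontier [D E 9, B F 10, E F 12] → take D E (9); add E.
Step 5: frontier [B E 8, E G 14, B F 10] → take B E (8); add B.
Step 6: frontier [E G 14] → take E G (14); add G.
Vertex order: H, C, F, D, E, B, G. The 4th vertex is D.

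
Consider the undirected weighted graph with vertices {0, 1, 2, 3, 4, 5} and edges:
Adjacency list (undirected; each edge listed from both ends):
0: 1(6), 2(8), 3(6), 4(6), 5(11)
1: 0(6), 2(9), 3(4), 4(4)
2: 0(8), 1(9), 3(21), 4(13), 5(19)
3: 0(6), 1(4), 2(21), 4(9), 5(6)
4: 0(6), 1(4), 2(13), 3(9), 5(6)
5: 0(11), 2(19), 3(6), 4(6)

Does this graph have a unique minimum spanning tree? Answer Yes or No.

Sort edges by weight, then run Kruskal:
1—3 (4): add — endpoints in different components.
1—4 (4): add — endpoints in different components.
0—1 (6): add — endpoints in different components.
0—3 (6): skip — 0 and 3 already connected.
0—4 (6): skip — 0 and 4 already connected.
3—5 (6): add — endpoints in different components.
4—5 (6): skip — 4 and 5 already connected.
0—2 (8): add — endpoints in different components.
Non-tree edge 0—4 has weight 6, equal to the heaviest edge on its tree cycle — swapping gives another MST of the same weight. Not unique.

No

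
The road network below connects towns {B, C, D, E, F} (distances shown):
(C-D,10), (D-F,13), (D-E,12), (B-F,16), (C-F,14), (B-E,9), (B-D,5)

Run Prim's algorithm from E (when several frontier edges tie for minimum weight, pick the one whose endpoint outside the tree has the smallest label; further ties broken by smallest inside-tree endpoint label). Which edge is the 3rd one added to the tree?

C-D

Grow the tree from E using Prim:
Step 1: cheapest edge leaving the tree is B-E (9); add B.
Step 2: cheapest edge leaving the tree is B-D (5); add D.
Step 3: cheapest edge leaving the tree is C-D (10); add C.
Step 4: cheapest edge leaving the tree is D-F (13); add F.
The 3rd edge added is C-D.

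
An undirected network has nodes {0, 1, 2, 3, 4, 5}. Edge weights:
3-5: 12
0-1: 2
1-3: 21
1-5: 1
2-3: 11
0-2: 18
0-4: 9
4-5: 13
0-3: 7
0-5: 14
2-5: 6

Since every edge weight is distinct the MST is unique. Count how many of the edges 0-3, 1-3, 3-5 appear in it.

Kruskal's algorithm — process edges by increasing weight (ties by edge label):
1-5 (1): add — endpoints in different components.
0-1 (2): add — endpoints in different components.
2-5 (6): add — endpoints in different components.
0-3 (7): add — endpoints in different components.
0-4 (9): add — endpoints in different components.
MST edge set: {1-5, 0-1, 2-5, 0-3, 0-4}.
Of the listed edges, {0-3} are in the MST → 1.

1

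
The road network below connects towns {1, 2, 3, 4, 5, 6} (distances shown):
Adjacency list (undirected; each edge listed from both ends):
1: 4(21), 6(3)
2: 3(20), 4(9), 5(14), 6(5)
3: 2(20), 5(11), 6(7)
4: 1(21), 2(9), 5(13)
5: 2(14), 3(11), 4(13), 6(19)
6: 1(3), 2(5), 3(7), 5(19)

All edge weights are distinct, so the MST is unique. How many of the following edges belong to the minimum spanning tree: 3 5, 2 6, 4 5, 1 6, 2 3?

Kruskal: consider edges lightest-first.
1 6 (3): add. Components now {1,6} {2} {3} {4} {5}
2 6 (5): add. Components now {1,2,6} {3} {4} {5}
3 6 (7): add. Components now {1,2,3,6} {4} {5}
2 4 (9): add. Components now {1,2,3,4,6} {5}
3 5 (11): add. Components now {1,2,3,4,5,6}
MST edge set: {1 6, 2 6, 3 6, 2 4, 3 5}.
Of the listed edges, {3 5, 2 6, 1 6} are in the MST → 3.

3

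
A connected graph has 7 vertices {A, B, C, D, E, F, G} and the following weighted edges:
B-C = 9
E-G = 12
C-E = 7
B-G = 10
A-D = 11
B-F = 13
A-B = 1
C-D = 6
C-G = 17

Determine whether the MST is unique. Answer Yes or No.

Kruskal: consider edges lightest-first.
A-B (1): add. Components now {A,B} {C} {D} {E} {F} {G}
C-D (6): add. Components now {A,B} {C,D} {E} {F} {G}
C-E (7): add. Components now {A,B} {C,D,E} {F} {G}
B-C (9): add. Components now {A,B,C,D,E} {F} {G}
B-G (10): add. Components now {A,B,C,D,E,G} {F}
A-D (11): skip — A and D already connected.
E-G (12): skip — E and G already connected.
B-F (13): add. Components now {A,B,C,D,E,F,G}
Every non-tree edge has weight strictly greater than the heaviest edge on the tree path between its endpoints, so the MST is unique.

Yes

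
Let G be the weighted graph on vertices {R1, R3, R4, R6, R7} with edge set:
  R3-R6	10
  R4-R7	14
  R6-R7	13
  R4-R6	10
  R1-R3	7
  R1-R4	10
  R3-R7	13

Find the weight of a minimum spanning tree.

Kruskal's algorithm — process edges by increasing weight (ties by edge label):
R1-R3 (7): add. Components now {R7} {R4} {R6} {R1,R3}
R1-R4 (10): add. Components now {R7} {R1,R3,R4} {R6}
R3-R6 (10): add. Components now {R7} {R1,R3,R4,R6}
R4-R6 (10): skip — R4 and R6 already connected.
R3-R7 (13): add. Components now {R1,R3,R4,R6,R7}
MST edges: R1-R3, R1-R4, R3-R6, R3-R7; total weight 7+10+10+13 = 40.

40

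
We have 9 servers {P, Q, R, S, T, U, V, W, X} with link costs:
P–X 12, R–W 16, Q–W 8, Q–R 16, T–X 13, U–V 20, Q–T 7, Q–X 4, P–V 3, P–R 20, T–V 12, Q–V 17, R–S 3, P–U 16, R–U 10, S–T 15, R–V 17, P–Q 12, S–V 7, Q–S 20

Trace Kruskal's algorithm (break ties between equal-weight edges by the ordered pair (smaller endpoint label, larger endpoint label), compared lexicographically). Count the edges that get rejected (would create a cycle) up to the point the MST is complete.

0

Kruskal: consider edges lightest-first.
P–V (3): add — endpoints in different components.
R–S (3): add — endpoints in different components.
Q–X (4): add — endpoints in different components.
Q–T (7): add — endpoints in different components.
S–V (7): add — endpoints in different components.
Q–W (8): add — endpoints in different components.
R–U (10): add — endpoints in different components.
P–Q (12): add — endpoints in different components.
Edges rejected before the tree was complete: 0.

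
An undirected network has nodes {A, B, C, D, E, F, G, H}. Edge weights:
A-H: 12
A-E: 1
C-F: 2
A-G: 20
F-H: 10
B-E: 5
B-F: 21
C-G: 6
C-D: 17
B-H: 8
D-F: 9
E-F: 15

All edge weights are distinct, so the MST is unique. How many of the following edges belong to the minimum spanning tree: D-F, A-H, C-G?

Kruskal: consider edges lightest-first.
A-E (1): add — endpoints in different components.
C-F (2): add — endpoints in different components.
B-E (5): add — endpoints in different components.
C-G (6): add — endpoints in different components.
B-H (8): add — endpoints in different components.
D-F (9): add — endpoints in different components.
F-H (10): add — endpoints in different components.
MST edge set: {A-E, C-F, B-E, C-G, B-H, D-F, F-H}.
Of the listed edges, {D-F, C-G} are in the MST → 2.

2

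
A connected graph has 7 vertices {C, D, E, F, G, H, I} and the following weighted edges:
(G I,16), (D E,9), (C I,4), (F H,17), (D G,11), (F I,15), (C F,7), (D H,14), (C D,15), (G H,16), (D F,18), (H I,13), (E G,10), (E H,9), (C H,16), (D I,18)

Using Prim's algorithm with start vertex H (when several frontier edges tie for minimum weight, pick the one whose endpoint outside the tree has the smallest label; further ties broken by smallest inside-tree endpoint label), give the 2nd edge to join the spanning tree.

D-E

Grow the tree from H using Prim:
Step 1: cheapest edge leaving the tree is E H (9); add E.
Step 2: cheapest edge leaving the tree is D E (9); add D.
Step 3: cheapest edge leaving the tree is E G (10); add G.
Step 4: cheapest edge leaving the tree is H I (13); add I.
Step 5: cheapest edge leaving the tree is C I (4); add C.
Step 6: cheapest edge leaving the tree is C F (7); add F.
The 2nd edge added is D E.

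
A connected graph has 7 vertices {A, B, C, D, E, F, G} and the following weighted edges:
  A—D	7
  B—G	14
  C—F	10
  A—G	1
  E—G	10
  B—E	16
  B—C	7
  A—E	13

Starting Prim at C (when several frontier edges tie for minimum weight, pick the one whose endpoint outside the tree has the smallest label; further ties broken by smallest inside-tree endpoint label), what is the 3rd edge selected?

Prim's algorithm from C:
Step 1: frontier [B—C 7, C—F 10] → take B—C (7); add B.
Step 2: frontier [B—G 14, B—E 16, C—F 10] → take C—F (10); add F.
Step 3: frontier [B—G 14, B—E 16] → take B—G (14); add G.
Step 4: frontier [B—E 16, A—G 1, E—G 10] → take A—G (1); add A.
Step 5: frontier [A—D 7, A—E 13, B—E 16, E—G 10] → take A—D (7); add D.
Step 6: frontier [A—E 13, B—E 16, E—G 10] → take E—G (10); add E.
The 3rd edge added is B—G.

B-G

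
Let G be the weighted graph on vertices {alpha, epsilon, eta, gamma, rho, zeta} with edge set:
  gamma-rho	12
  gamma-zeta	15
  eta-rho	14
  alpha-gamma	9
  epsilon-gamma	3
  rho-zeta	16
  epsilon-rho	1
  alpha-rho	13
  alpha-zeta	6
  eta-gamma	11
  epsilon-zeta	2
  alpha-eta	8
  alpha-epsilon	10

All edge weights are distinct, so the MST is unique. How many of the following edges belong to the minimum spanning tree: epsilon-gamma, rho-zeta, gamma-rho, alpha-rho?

Sort edges by weight, then run Kruskal:
epsilon-rho (1): add. Components now {alpha} {epsilon,rho} {zeta} {gamma} {eta}
epsilon-zeta (2): add. Components now {alpha} {epsilon,rho,zeta} {gamma} {eta}
epsilon-gamma (3): add. Components now {alpha} {epsilon,gamma,rho,zeta} {eta}
alpha-zeta (6): add. Components now {alpha,epsilon,gamma,rho,zeta} {eta}
alpha-eta (8): add. Components now {alpha,epsilon,eta,gamma,rho,zeta}
MST edge set: {epsilon-rho, epsilon-zeta, epsilon-gamma, alpha-zeta, alpha-eta}.
Of the listed edges, {epsilon-gamma} are in the MST → 1.

1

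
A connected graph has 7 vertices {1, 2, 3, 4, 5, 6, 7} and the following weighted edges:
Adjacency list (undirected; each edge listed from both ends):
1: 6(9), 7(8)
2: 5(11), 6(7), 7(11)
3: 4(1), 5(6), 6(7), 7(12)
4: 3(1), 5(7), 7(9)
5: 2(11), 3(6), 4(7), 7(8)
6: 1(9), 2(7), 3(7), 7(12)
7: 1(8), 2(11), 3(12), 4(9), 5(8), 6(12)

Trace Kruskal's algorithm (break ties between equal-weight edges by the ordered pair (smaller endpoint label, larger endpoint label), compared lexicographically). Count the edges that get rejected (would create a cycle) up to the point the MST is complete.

Sort edges by weight, then run Kruskal:
3-4 (1): add — endpoints in different components.
3-5 (6): add — endpoints in different components.
2-6 (7): add — endpoints in different components.
3-6 (7): add — endpoints in different components.
4-5 (7): skip — 4 and 5 already connected.
1-7 (8): add — endpoints in different components.
5-7 (8): add — endpoints in different components.
Edges rejected before the tree was complete: 1.

1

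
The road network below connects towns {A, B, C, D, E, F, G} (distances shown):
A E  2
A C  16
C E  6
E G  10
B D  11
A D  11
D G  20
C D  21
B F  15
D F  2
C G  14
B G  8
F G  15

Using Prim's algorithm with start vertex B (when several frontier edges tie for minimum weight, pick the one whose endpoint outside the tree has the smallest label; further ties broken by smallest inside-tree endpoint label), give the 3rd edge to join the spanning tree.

Prim's algorithm from B:
Step 1: frontier [B G 8, B D 11, B F 15] → take B G (8); add G.
Step 2: frontier [B D 11, B F 15, E G 10, C G 14, F G 15, D G 20] → take E G (10); add E.
Step 3: frontier [B D 11, B F 15, A E 2, C E 6, C G 14, F G 15, D G 20] → take A E (2); add A.
Step 4: frontier [A D 11, A C 16, B D 11, B F 15, C E 6, C G 14, F G 15, D G 20] → take C E (6); add C.
Step 5: frontier [A D 11, B D 11, B F 15, C D 21, F G 15, D G 20] → take A D (11); add D.
Step 6: frontier [B F 15, D F 2, F G 15] → take D F (2); add F.
The 3rd edge added is A E.

A-E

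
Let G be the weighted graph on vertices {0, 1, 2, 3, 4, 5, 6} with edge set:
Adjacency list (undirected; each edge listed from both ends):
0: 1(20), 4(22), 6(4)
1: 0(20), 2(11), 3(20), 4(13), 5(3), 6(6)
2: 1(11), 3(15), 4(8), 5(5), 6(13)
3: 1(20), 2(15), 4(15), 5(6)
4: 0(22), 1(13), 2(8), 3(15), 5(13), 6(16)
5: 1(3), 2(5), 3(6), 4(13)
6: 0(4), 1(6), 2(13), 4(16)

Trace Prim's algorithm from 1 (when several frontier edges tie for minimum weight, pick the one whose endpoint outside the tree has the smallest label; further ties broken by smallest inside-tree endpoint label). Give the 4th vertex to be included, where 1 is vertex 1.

Prim's algorithm from 1:
Step 1: cheapest edge leaving the tree is 1—5 (3); add 5.
Step 2: cheapest edge leaving the tree is 2—5 (5); add 2.
Step 3: cheapest edge leaving the tree is 3—5 (6); add 3.
Step 4: cheapest edge leaving the tree is 1—6 (6); add 6.
Step 5: cheapest edge leaving the tree is 0—6 (4); add 0.
Step 6: cheapest edge leaving the tree is 2—4 (8); add 4.
Vertex order: 1, 5, 2, 3, 6, 0, 4. The 4th vertex is 3.

3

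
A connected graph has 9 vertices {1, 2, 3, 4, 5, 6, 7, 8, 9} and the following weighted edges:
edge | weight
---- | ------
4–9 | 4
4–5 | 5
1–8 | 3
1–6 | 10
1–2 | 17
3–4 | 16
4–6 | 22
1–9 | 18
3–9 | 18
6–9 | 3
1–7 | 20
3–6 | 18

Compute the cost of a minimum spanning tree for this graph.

78

Grow the tree from 2 using Prim:
Step 1: cheapest edge leaving the tree is 1–2 (17); add 1.
Step 2: cheapest edge leaving the tree is 1–8 (3); add 8.
Step 3: cheapest edge leaving the tree is 1–6 (10); add 6.
Step 4: cheapest edge leaving the tree is 6–9 (3); add 9.
Step 5: cheapest edge leaving the tree is 4–9 (4); add 4.
Step 6: cheapest edge leaving the tree is 4–5 (5); add 5.
Step 7: cheapest edge leaving the tree is 3–4 (16); add 3.
Step 8: cheapest edge leaving the tree is 1–7 (20); add 7.
MST edges: 1–2, 1–8, 1–6, 6–9, 4–9, 4–5, 3–4, 1–7; total weight 17+3+10+3+4+5+16+20 = 78.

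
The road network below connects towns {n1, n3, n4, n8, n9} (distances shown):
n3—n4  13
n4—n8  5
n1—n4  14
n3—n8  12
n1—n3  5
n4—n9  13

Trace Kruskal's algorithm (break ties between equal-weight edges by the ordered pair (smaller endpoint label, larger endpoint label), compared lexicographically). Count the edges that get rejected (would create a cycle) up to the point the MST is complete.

1

Kruskal's algorithm — process edges by increasing weight (ties by edge label):
n1—n3 (5): add — endpoints in different components.
n4—n8 (5): add — endpoints in different components.
n3—n8 (12): add — endpoints in different components.
n3—n4 (13): skip — n4 and n3 already connected.
n4—n9 (13): add — endpoints in different components.
Edges rejected before the tree was complete: 1.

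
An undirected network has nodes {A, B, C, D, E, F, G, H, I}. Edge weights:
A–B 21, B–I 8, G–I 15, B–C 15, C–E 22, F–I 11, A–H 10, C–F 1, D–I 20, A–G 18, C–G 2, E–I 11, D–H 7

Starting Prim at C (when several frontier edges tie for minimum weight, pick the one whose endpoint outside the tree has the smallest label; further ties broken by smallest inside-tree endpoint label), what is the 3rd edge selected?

F-I

Prim's algorithm from C:
Step 1: cheapest edge leaving the tree is C–F (1); add F.
Step 2: cheapest edge leaving the tree is C–G (2); add G.
Step 3: cheapest edge leaving the tree is F–I (11); add I.
Step 4: cheapest edge leaving the tree is B–I (8); add B.
Step 5: cheapest edge leaving the tree is E–I (11); add E.
Step 6: cheapest edge leaving the tree is A–G (18); add A.
Step 7: cheapest edge leaving the tree is A–H (10); add H.
Step 8: cheapest edge leaving the tree is D–H (7); add D.
The 3rd edge added is F–I.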